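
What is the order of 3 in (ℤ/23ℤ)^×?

11

ord(3) | φ(23) = 23 − 1 = 22 = 2 · 11.
Divisors of 22: 1, 2, 11, 22.
Compute 3^d (mod 23) for the divisors d until we hit 1:
3^1 ≡ 3
3^2 ≡ 9
3^11 ≡ 1
Therefore the multiplicative order of 3 modulo 23 is 11.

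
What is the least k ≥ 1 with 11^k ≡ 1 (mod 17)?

16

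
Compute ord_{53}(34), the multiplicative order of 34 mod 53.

Since 34 ∈ (Z/53Z)^×, its order divides φ(53) = 53 − 1 = 52 = 2^2 · 13.
Divisors of 52: 1, 2, 4, 13, 26, 52.
Compute 34^d (mod 53) for the divisors d until we hit 1:
34^1 ≡ 34
34^2 ≡ 43
34^4 ≡ 47
34^13 ≡ 23
34^26 ≡ 52
34^52 ≡ 1
So ord_53(34) = 52.

52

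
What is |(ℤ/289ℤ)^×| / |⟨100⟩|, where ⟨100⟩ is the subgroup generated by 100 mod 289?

2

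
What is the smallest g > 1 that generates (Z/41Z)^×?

6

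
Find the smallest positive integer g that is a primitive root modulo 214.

5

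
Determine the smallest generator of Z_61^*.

2

φ(61) = 61 − 1 = 60 = 2^2 · 3 · 5.
Test candidates g = 2, 3, … against the prime factors q ∈ {2, 3, 5} of φ(61): g is a generator iff g^(60/q) ≢ 1 for every such q.
g = 2: 2^30 ≡ 60; 2^20 ≡ 47; 2^12 ≡ 9 — none is 1, so 2 is a primitive root.
The smallest primitive root modulo 61 is 2.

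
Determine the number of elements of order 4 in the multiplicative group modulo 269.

2

φ(269) = 269 − 1 = 268 = 2^2 · 67.
Since (Z/269Z)^× is cyclic of order 268, the number of elements of order d is φ(d) when d | 268 and 0 otherwise.
4 = 2^2 divides 268, and φ(4) = 2.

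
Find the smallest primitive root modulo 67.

2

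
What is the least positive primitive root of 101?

2

φ(101) = 101 − 1 = 100 = 2^2 · 5^2.
Test candidates g = 2, 3, … against the prime factors q ∈ {2, 5} of φ(101): g is a generator iff g^(100/q) ≢ 1 for every such q.
g = 2: 2^50 ≡ 100; 2^20 ≡ 95 — none is 1, so 2 is a primitive root.
Hence the least primitive root of 101 is 2.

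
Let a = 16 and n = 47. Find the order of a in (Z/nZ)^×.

23

Since 16 ∈ (Z/47Z)^×, its order divides φ(47) = 47 − 1 = 46 = 2 · 23.
Divisors of 46: 1, 2, 23, 46.
Compute 16^d (mod 47) for the divisors d until we hit 1:
16^1 ≡ 16 (mod 47)
16^2 ≡ 21 (mod 47)
16^23 ≡ 1 (mod 47) ✓
The smallest such exponent is 23, so the order of 16 is 23.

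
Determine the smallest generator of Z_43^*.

3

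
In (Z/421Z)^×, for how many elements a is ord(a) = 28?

φ(421) = 421 − 1 = 420 = 2^2 · 3 · 5 · 7.
(Z/421Z)^× is cyclic (|G| = 420); a cyclic group of order m has exactly φ(d) elements of each order d | m, and none otherwise.
28 = 2^2 · 7 divides 420, and φ(28) = 12.

12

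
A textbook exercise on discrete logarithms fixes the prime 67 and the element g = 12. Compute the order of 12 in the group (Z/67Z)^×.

By Lagrange's theorem, ord_67(12) divides φ(67) = 67 − 1 = 66 = 2 · 3 · 11.
Divisors of 66: 1, 2, 3, 6, 11, 22, 33, 66.
Test each divisor d:
12^1 ≡ 12
12^2 ≡ 10
12^3 ≡ 53
12^6 ≡ 62
12^11 ≡ 30
12^22 ≡ 29
12^33 ≡ 66
12^66 ≡ 1
The smallest such exponent is 66, so the order of 12 is 66.

66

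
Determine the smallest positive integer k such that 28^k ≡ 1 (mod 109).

54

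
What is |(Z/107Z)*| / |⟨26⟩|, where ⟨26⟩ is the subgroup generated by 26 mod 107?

Since 26 ∈ (Z/107Z)^×, its order divides φ(107) = 107 − 1 = 106 = 2 · 53.
Divisors of 106: 1, 2, 53, 106.
Check 26^d mod 107 for each divisor in increasing order:
26^1 ≡ 26 (mod 107)
26^2 ≡ 34 (mod 107)
26^53 ≡ 106 (mod 107)
26^106 ≡ 1 (mod 107) ✓
Thus |⟨26⟩| = ord(26) = 106.
[(Z/107Z)^× : ⟨26⟩] = 106/106 = 1.

1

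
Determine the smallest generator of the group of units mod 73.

5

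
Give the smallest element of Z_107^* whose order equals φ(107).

2

φ(107) = 107 − 1 = 106 = 2 · 53.
g is a primitive root iff g^(106/q) ≢ 1 (mod 107) for each prime q ∈ {2, 53}.
g = 2: 2^53 ≡ 106; 2^2 ≡ 4 — none is 1, so 2 is a primitive root.
Hence the least primitive root of 107 is 2.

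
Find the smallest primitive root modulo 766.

φ(766) = φ(2)·φ(383) = 1·382 = 382 = 2 · 191.
g is a primitive root iff g^(382/q) ≢ 1 (mod 766) for each prime q ∈ {2, 191}.
g = 2: gcd(2, 766) = 2 > 1, not a unit — skip.
g = 3: 3^191 ≡ 1 — hits 1, so not a primitive root.
g = 4: gcd(4, 766) = 2 > 1, not a unit — skip.
g = 5: 5^191 ≡ 765; 5^2 ≡ 25 — none is 1, so 5 is a primitive root.
So 5 is the smallest generator of (Z/766Z)^×.

5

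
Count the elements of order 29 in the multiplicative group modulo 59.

28

φ(59) = 59 − 1 = 58 = 2 · 29.
(Z/59Z)^× is cyclic (|G| = 58); a cyclic group of order m has exactly φ(d) elements of each order d | m, and none otherwise.
29 | 58, and φ(29) = 29 − 1 = 28.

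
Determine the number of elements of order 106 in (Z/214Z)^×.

φ(214) = φ(2)·φ(107) = 1·106 = 106 = 2 · 53.
Since (Z/214Z)^× is cyclic of order 106, the number of elements of order d is φ(d) when d | 106 and 0 otherwise.
106 = 2 · 53 divides 106, and φ(106) = 52.

52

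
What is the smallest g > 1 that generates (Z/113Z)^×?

φ(113) = 113 − 1 = 112 = 2^4 · 7.
Test candidates g = 2, 3, … against the prime factors q ∈ {2, 7} of φ(113): g is a generator iff g^(112/q) ≢ 1 for every such q.
g = 2: 2^56 ≡ 1 — hits 1, so not a primitive root.
g = 3: 3^56 ≡ 112; 3^16 ≡ 49 — none is 1, so 3 is a primitive root.
Hence the least primitive root of 113 is 3.

3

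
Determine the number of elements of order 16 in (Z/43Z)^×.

0

φ(43) = 43 − 1 = 42 = 2 · 3 · 7.
Since (Z/43Z)^× is cyclic of order 42, the number of elements of order d is φ(d) when d | 42 and 0 otherwise.
Here 42 is not a multiple of 16, so there are no elements of order 16.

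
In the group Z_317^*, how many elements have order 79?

78

φ(317) = 317 − 1 = 316 = 2^2 · 79.
Since (Z/317Z)^× is cyclic of order 316, the number of elements of order d is φ(d) when d | 316 and 0 otherwise.
79 | 316, and φ(79) = 79 − 1 = 78.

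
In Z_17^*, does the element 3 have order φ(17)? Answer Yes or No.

Yes

φ(17) = 17 − 1 = 16 = 2^4.
3 is a primitive root mod 17 iff 3^(φ(17)/q) ≢ 1 for every prime q | φ(17), i.e. q ∈ {2}.
3^8 ≡ 16 (mod 17)  [q = 2: ≢ 1 ✓]
Every test exponent gives a nontrivial residue, hence 3 generates the full group.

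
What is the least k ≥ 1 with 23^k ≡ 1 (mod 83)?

41

ord(23) | φ(83) = 83 − 1 = 82 = 2 · 41.
Divisors of 82: 1, 2, 41, 82.
Compute 23^d (mod 83) for the divisors d until we hit 1:
23^1 ≡ 23
23^2 ≡ 31
23^41 ≡ 1
The smallest such exponent is 41, so the order of 23 is 41.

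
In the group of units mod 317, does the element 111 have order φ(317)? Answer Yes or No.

Yes

φ(317) = 317 − 1 = 316 = 2^2 · 79.
It suffices to check that the order of 111 is not a proper divisor of 316: compute 111^(316/q) for q ∈ {2, 79}.
111^158 ≡ 316 (mod 317)  [q = 2: ≢ 1 ✓]
111^4 ≡ 179 (mod 317)  [q = 79: ≢ 1 ✓]
All checks pass, so 111 has order 316 and is a primitive root modulo 317.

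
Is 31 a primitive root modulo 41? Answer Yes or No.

φ(41) = 41 − 1 = 40 = 2^3 · 5.
31 is a primitive root mod 41 iff 31^(φ(41)/q) ≢ 1 for every prime q | φ(41), i.e. q ∈ {2, 5}.
31^20 ≡ 1 (mod 41)  [q = 2: ≡ 1 ✗]
31^8 ≡ 16 (mod 41)  [q = 5: ≢ 1 ✓]
The check at q = 2 fails, so 31 generates a proper subgroup.

No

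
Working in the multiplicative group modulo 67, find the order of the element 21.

33

Since 21 ∈ (Z/67Z)^×, its order divides φ(67) = 67 − 1 = 66 = 2 · 3 · 11.
Divisors of 66: 1, 2, 3, 6, 11, 22, 33, 66.
Test each divisor d:
21^1 ≡ 21 (mod 67)
21^2 ≡ 39 (mod 67)
21^3 ≡ 15 (mod 67)
21^6 ≡ 24 (mod 67)
21^11 ≡ 37 (mod 67)
21^22 ≡ 29 (mod 67)
21^33 ≡ 1 (mod 67) ✓
Therefore the multiplicative order of 21 modulo 67 is 33.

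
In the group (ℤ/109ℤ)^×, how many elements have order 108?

36

φ(109) = 109 − 1 = 108 = 2^2 · 3^3.
In a cyclic group of order 108, there are φ(d) elements of order d for each divisor d of 108, and zero for non-divisors.
108 = 2^2 · 3^3 divides 108, and φ(108) = 36.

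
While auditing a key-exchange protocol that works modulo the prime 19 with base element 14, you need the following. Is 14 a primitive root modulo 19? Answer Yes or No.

Yes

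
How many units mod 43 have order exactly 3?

2

φ(43) = 43 − 1 = 42 = 2 · 3 · 7.
Since (Z/43Z)^× is cyclic of order 42, the number of elements of order d is φ(d) when d | 42 and 0 otherwise.
3 | 42, and φ(3) = 3 − 1 = 2.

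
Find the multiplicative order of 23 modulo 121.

The order of 23 must divide φ(121) = φ(11^2) = 11·(11−1) = 110 = 2 · 5 · 11.
Divisors of 110: 1, 2, 5, 10, 11, 22, 55, 110.
Check 23^d mod 121 for each divisor in increasing order:
23^1 ≡ 23
23^2 ≡ 45
23^5 ≡ 111
23^10 ≡ 100
23^11 ≡ 1
The smallest such exponent is 11, so the order of 23 is 11.

11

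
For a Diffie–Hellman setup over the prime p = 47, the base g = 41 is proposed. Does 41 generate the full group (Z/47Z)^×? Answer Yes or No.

Yes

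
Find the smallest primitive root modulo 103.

5

φ(103) = 103 − 1 = 102 = 2 · 3 · 17.
g is a primitive root iff g^(102/q) ≢ 1 (mod 103) for each prime q ∈ {2, 3, 17}.
g = 2: 2^51 ≡ 1 — hits 1, so not a primitive root.
g = 3: 3^51 ≡ 102; 3^34 ≡ 1 — hits 1, so not a primitive root.
g = 4: 4^51 ≡ 1 — hits 1, so not a primitive root.
g = 5: 5^51 ≡ 102; 5^34 ≡ 56; 5^6 ≡ 72 — none is 1, so 5 is a primitive root.
Hence the least primitive root of 103 is 5.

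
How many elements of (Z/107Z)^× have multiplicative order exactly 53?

φ(107) = 107 − 1 = 106 = 2 · 53.
In a cyclic group of order 106, there are φ(d) elements of order d for each divisor d of 106, and zero for non-divisors.
53 | 106, and φ(53) = 53 − 1 = 52.

52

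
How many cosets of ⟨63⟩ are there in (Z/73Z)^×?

By Lagrange's theorem, ord_73(63) divides φ(73) = 73 − 1 = 72 = 2^3 · 3^2.
Divisors of 72: 1, 2, 3, 4, 6, 8, 9, 12, 18, 24, 36, 72.
Check 63^d mod 73 for each divisor in increasing order:
63^1 ≡ 63 (mod 73)
63^2 ≡ 27 (mod 73)
63^3 ≡ 22 (mod 73)
63^4 ≡ 72 (mod 73)
63^6 ≡ 46 (mod 73)
63^8 ≡ 1 (mod 73) ✓
The order of 63 is 8, so the subgroup it generates has 8 elements.
[(Z/73Z)^× : ⟨63⟩] = 72/8 = 9.

9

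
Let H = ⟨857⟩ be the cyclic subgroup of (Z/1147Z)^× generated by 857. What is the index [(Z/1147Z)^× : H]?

ord(857) | φ(1147) = φ(31·37) = (31−1)·(37−1) = 30·36 = 1080 = 2^3 · 3^3 · 5.
Divisors of 1080: 1, 2, 3, 4, 5, 6, 8, 9, 10, 12, 15, 18, 20, 24, 27, 30, 36, 40, 45, 54, 60, 72, 90, 108, 120, 135, 180, 216, 270, 360, 540, 1080.
Compute 857^d (mod 1147) for the divisors d until we hit 1:
857^1 ≡ 857 (mod 1147)
857^2 ≡ 369 (mod 1147)
857^3 ≡ 808 (mod 1147)
857^4 ≡ 815 (mod 1147)
857^5 ≡ 1079 (mod 1147)
857^6 ≡ 221 (mod 1147)
857^8 ≡ 112 (mod 1147)
857^9 ≡ 783 (mod 1147)
857^10 ≡ 36 (mod 1147)
857^12 ≡ 667 (mod 1147)
857^15 ≡ 993 (mod 1147)
857^18 ≡ 591 (mod 1147)
857^20 ≡ 149 (mod 1147)
857^24 ≡ 1000 (mod 1147)
857^27 ≡ 512 (mod 1147)
857^30 ≡ 776 (mod 1147)
857^36 ≡ 593 (mod 1147)
857^40 ≡ 408 (mod 1147)
857^45 ≡ 931 (mod 1147)
857^54 ≡ 628 (mod 1147)
857^60 ≡ 1 (mod 1147) ✓
So ord_1147(857) = 60, hence |⟨857⟩| = 60.
[(Z/1147Z)^× : ⟨857⟩] = 1080/60 = 18.

18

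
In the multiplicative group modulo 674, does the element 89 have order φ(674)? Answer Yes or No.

Yes

φ(674) = φ(2)·φ(337) = 1·336 = 336 = 2^4 · 3 · 7.
89 is a primitive root mod 674 iff 89^(φ(674)/q) ≢ 1 for every prime q | φ(674), i.e. q ∈ {2, 3, 7}.
89^168 ≡ 673 (mod 674)  [q = 2: ≢ 1 ✓]
89^112 ≡ 545 (mod 674)  [q = 3: ≢ 1 ✓]
89^48 ≡ 345 (mod 674)  [q = 7: ≢ 1 ✓]
All checks pass, so 89 has order 336 and is a primitive root modulo 674.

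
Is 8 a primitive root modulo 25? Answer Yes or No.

Yes

φ(25) = φ(5^2) = 5·(5−1) = 20 = 2^2 · 5.
8 is a primitive root mod 25 iff 8^(φ(25)/q) ≢ 1 for every prime q | φ(25), i.e. q ∈ {2, 5}.
8^10 ≡ 24 (mod 25)  [q = 2: ≢ 1 ✓]
8^4 ≡ 21 (mod 25)  [q = 5: ≢ 1 ✓]
All checks pass, so 8 has order 20 and is a primitive root modulo 25.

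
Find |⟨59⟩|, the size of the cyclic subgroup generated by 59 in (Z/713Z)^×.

Since 59 ∈ (Z/713Z)^×, its order divides φ(713) = φ(23·31) = (23−1)·(31−1) = 22·30 = 660 = 2^2 · 3 · 5 · 11.
Divisors of 660: 1, 2, 3, 4, 5, 6, 10, 11, 12, 15, 20, 22, 30, 33, 44, 55, 60, 66, 110, 132, 165, 220, 330, 660.
Compute 59^d (mod 713) for the divisors d until we hit 1:
59^1 ≡ 59
59^2 ≡ 629
59^3 ≡ 35
59^4 ≡ 639
59^5 ≡ 625
59^6 ≡ 512
59^10 ≡ 614
59^11 ≡ 576
59^12 ≡ 473
59^15 ≡ 156
59^20 ≡ 532
59^22 ≡ 231
59^30 ≡ 94
59^33 ≡ 438
59^44 ≡ 599
59^55 ≡ 645
59^60 ≡ 280
59^66 ≡ 47
59^110 ≡ 346
59^132 ≡ 70
59^165 ≡ 1
Hence ord(59) = 165.

165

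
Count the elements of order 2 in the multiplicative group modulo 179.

1

φ(179) = 179 − 1 = 178 = 2 · 89.
Since (Z/179Z)^× is cyclic of order 178, the number of elements of order d is φ(d) when d | 178 and 0 otherwise.
2 | 178, and φ(2) = 2 − 1 = 1.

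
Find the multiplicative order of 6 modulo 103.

The order of 6 must divide φ(103) = 103 − 1 = 102 = 2 · 3 · 17.
Divisors of 102: 1, 2, 3, 6, 17, 34, 51, 102.
Test each divisor d:
6^1 ≡ 6 (mod 103)
6^2 ≡ 36 (mod 103)
6^3 ≡ 10 (mod 103)
6^6 ≡ 100 (mod 103)
6^17 ≡ 47 (mod 103)
6^34 ≡ 46 (mod 103)
6^51 ≡ 102 (mod 103)
6^102 ≡ 1 (mod 103) ✓
Therefore the multiplicative order of 6 modulo 103 is 102.

102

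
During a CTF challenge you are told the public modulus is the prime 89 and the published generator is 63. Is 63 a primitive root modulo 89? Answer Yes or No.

Yes

φ(89) = 89 − 1 = 88 = 2^3 · 11.
Test 63^(88/q) mod 89 for each prime factor q of 88:
63^44 ≡ 88 (mod 89)  [q = 2: ≢ 1 ✓]
63^8 ≡ 8 (mod 89)  [q = 11: ≢ 1 ✓]
None equal 1, so ord_89(63) = 88: 63 is a primitive root.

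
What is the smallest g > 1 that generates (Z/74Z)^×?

φ(74) = φ(2)·φ(37) = 1·36 = 36 = 2^2 · 3^2.
Test candidates g = 2, 3, … against the prime factors q ∈ {2, 3} of φ(74): g is a generator iff g^(36/q) ≢ 1 for every such q.
g = 2: gcd(2, 74) = 2 > 1, not a unit — skip.
g = 3: 3^18 ≡ 1 — hits 1, so not a primitive root.
g = 4: gcd(4, 74) = 2 > 1, not a unit — skip.
g = 5: 5^18 ≡ 73; 5^12 ≡ 47 — none is 1, so 5 is a primitive root.
The smallest primitive root modulo 74 is 5.

5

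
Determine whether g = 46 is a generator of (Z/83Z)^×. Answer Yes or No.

φ(83) = 83 − 1 = 82 = 2 · 41.
An element g generates (Z/83Z)^× iff g^(82/q) ≢ 1 (mod 83) for each prime q ∈ {2, 41}.
46^41 ≡ 82 (mod 83)  [q = 2: ≢ 1 ✓]
46^2 ≡ 41 (mod 83)  [q = 41: ≢ 1 ✓]
Every test exponent gives a nontrivial residue, hence 46 generates the full group.

Yes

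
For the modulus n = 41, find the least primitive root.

φ(41) = 41 − 1 = 40 = 2^3 · 5.
g is a primitive root iff g^(40/q) ≢ 1 (mod 41) for each prime q ∈ {2, 5}.
g = 2: 2^20 ≡ 1 — hits 1, so not a primitive root.
g = 3: 3^20 ≡ 40; 3^8 ≡ 1 — hits 1, so not a primitive root.
g = 4: 4^20 ≡ 1 — hits 1, so not a primitive root.
g = 5: 5^20 ≡ 1 — hits 1, so not a primitive root.
g = 6: 6^20 ≡ 40; 6^8 ≡ 10 — none is 1, so 6 is a primitive root.
So 6 is the smallest generator of (Z/41Z)^×.

6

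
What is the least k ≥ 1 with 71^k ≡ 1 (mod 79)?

Since 71 ∈ (Z/79Z)^×, its order divides φ(79) = 79 − 1 = 78 = 2 · 3 · 13.
Divisors of 78: 1, 2, 3, 6, 13, 26, 39, 78.
Evaluate successive powers at the divisors of 78:
71^1 ≡ 71 (mod 79)
71^2 ≡ 64 (mod 79)
71^3 ≡ 41 (mod 79)
71^6 ≡ 22 (mod 79)
71^13 ≡ 78 (mod 79)
71^26 ≡ 1 (mod 79) ✓
Therefore the multiplicative order of 71 modulo 79 is 26.

26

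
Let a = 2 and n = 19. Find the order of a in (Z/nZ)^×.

ord(2) | φ(19) = 19 − 1 = 18 = 2 · 3^2.
Divisors of 18: 1, 2, 3, 6, 9, 18.
Evaluate successive powers at the divisors of 18:
2^1 ≡ 2 (mod 19)
2^2 ≡ 4 (mod 19)
2^3 ≡ 8 (mod 19)
2^6 ≡ 7 (mod 19)
2^9 ≡ 18 (mod 19)
2^18 ≡ 1 (mod 19) ✓
Hence ord(2) = 18.

18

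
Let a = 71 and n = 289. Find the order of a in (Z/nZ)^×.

272

ord(71) | φ(289) = φ(17^2) = 17·(17−1) = 272 = 2^4 · 17.
Divisors of 272: 1, 2, 4, 8, 16, 17, 34, 68, 136, 272.
Evaluate successive powers at the divisors of 272:
71^1 ≡ 71 (mod 289)
71^2 ≡ 128 (mod 289)
71^4 ≡ 200 (mod 289)
71^8 ≡ 118 (mod 289)
71^16 ≡ 52 (mod 289)
71^17 ≡ 224 (mod 289)
71^34 ≡ 179 (mod 289)
71^68 ≡ 251 (mod 289)
71^136 ≡ 288 (mod 289)
71^272 ≡ 1 (mod 289) ✓
The smallest such exponent is 272, so the order of 71 is 272.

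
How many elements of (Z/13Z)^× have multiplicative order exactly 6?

2

φ(13) = 13 − 1 = 12 = 2^2 · 3.
In a cyclic group of order 12, there are φ(d) elements of order d for each divisor d of 12, and zero for non-divisors.
6 = 2 · 3 divides 12, and φ(6) = 2.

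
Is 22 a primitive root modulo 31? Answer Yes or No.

Yes

φ(31) = 31 − 1 = 30 = 2 · 3 · 5.
It suffices to check that the order of 22 is not a proper divisor of 30: compute 22^(30/q) for q ∈ {2, 3, 5}.
22^15 ≡ 30 (mod 31)  [q = 2: ≢ 1 ✓]
22^10 ≡ 5 (mod 31)  [q = 3: ≢ 1 ✓]
22^6 ≡ 8 (mod 31)  [q = 5: ≢ 1 ✓]
None equal 1, so ord_31(22) = 30: 22 is a primitive root.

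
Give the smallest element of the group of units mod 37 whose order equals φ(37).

φ(37) = 37 − 1 = 36 = 2^2 · 3^2.
Test candidates g = 2, 3, … against the prime factors q ∈ {2, 3} of φ(37): g is a generator iff g^(36/q) ≢ 1 for every such q.
g = 2: 2^18 ≡ 36; 2^12 ≡ 26 — none is 1, so 2 is a primitive root.
Hence the least primitive root of 37 is 2.

2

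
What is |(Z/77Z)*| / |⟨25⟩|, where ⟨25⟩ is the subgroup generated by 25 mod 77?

4

The order of 25 must divide φ(77) = φ(7·11) = (7−1)·(11−1) = 6·10 = 60 = 2^2 · 3 · 5.
Divisors of 60: 1, 2, 3, 4, 5, 6, 10, 12, 15, 20, 30, 60.
Test each divisor d:
25^1 ≡ 25 (mod 77)
25^2 ≡ 9 (mod 77)
25^3 ≡ 71 (mod 77)
25^4 ≡ 4 (mod 77)
25^5 ≡ 23 (mod 77)
25^6 ≡ 36 (mod 77)
25^10 ≡ 67 (mod 77)
25^12 ≡ 64 (mod 77)
25^15 ≡ 1 (mod 77) ✓
So ord_77(25) = 15, hence |⟨25⟩| = 15.
The index is φ(77) / ord(25) = 60 / 15 = 4.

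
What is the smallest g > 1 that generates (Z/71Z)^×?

7

φ(71) = 71 − 1 = 70 = 2 · 5 · 7.
g is a primitive root iff g^(70/q) ≢ 1 (mod 71) for each prime q ∈ {2, 5, 7}.
g = 2: 2^35 ≡ 1 — hits 1, so not a primitive root.
g = 3: 3^35 ≡ 1 — hits 1, so not a primitive root.
g = 4: 4^35 ≡ 1 — hits 1, so not a primitive root.
g = 5: 5^35 ≡ 1 — hits 1, so not a primitive root.
g = 6: 6^35 ≡ 1 — hits 1, so not a primitive root.
g = 7: 7^35 ≡ 70; 7^14 ≡ 54; 7^10 ≡ 45 — none is 1, so 7 is a primitive root.
The smallest primitive root modulo 71 is 7.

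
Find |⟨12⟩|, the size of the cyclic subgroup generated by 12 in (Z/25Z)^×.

By Lagrange's theorem, ord_25(12) divides φ(25) = φ(5^2) = 5·(5−1) = 20 = 2^2 · 5.
Divisors of 20: 1, 2, 4, 5, 10, 20.
Test each divisor d:
12^1 ≡ 12 (mod 25)
12^2 ≡ 19 (mod 25)
12^4 ≡ 11 (mod 25)
12^5 ≡ 7 (mod 25)
12^10 ≡ 24 (mod 25)
12^20 ≡ 1 (mod 25) ✓
Hence ord(12) = 20.

20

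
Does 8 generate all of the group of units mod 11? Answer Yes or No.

Yes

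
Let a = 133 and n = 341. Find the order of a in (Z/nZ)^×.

The order of 133 must divide φ(341) = φ(11·31) = (11−1)·(31−1) = 10·30 = 300 = 2^2 · 3 · 5^2.
Divisors of 300: 1, 2, 3, 4, 5, 6, 10, 12, 15, 20, 25, 30, 50, 60, 75, 100, 150, 300.
Check 133^d mod 341 for each divisor in increasing order:
133^1 ≡ 133 (mod 341)
133^2 ≡ 298 (mod 341)
133^3 ≡ 78 (mod 341)
133^4 ≡ 144 (mod 341)
133^5 ≡ 56 (mod 341)
133^6 ≡ 287 (mod 341)
133^10 ≡ 67 (mod 341)
133^12 ≡ 188 (mod 341)
133^15 ≡ 1 (mod 341) ✓
So ord_341(133) = 15.

15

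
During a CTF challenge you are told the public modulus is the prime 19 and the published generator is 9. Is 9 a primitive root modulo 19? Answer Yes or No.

No

φ(19) = 19 − 1 = 18 = 2 · 3^2.
It suffices to check that the order of 9 is not a proper divisor of 18: compute 9^(18/q) for q ∈ {2, 3}.
9^9 ≡ 1 (mod 19)  [q = 2: ≡ 1 ✗]
9^6 ≡ 11 (mod 19)  [q = 3: ≢ 1 ✓]
9^9 ≡ 1 shows ord(9) | 9, strictly less than φ(19); not a primitive root.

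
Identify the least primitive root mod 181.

φ(181) = 181 − 1 = 180 = 2^2 · 3^2 · 5.
Test candidates g = 2, 3, … against the prime factors q ∈ {2, 3, 5} of φ(181): g is a generator iff g^(180/q) ≢ 1 for every such q.
g = 2: 2^90 ≡ 180; 2^60 ≡ 48; 2^36 ≡ 59 — none is 1, so 2 is a primitive root.
So 2 is the smallest generator of (Z/181Z)^×.

2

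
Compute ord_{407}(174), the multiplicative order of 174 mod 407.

Since 174 ∈ (Z/407Z)^×, its order divides φ(407) = φ(11·37) = (11−1)·(37−1) = 10·36 = 360 = 2^3 · 3^2 · 5.
Divisors of 360: 1, 2, 3, 4, 5, 6, 8, 9, 10, 12, 15, 18, 20, 24, 30, 36, 40, 45, 60, 72, 90, 120, 180, 360.
Test each divisor d:
174^1 ≡ 174
174^2 ≡ 158
174^3 ≡ 223
174^4 ≡ 137
174^5 ≡ 232
174^6 ≡ 75
174^8 ≡ 47
174^9 ≡ 38
174^10 ≡ 100
174^12 ≡ 334
174^15 ≡ 1
Hence ord(174) = 15.

15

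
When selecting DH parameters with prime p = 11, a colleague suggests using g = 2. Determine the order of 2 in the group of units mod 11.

ord(2) | φ(11) = 11 − 1 = 10 = 2 · 5.
Divisors of 10: 1, 2, 5, 10.
Compute 2^d (mod 11) for the divisors d until we hit 1:
2^1 ≡ 2
2^2 ≡ 4
2^5 ≡ 10
2^10 ≡ 1
Therefore the multiplicative order of 2 modulo 11 is 10.

10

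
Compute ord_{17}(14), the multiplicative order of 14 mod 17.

16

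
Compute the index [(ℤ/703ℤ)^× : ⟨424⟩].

18

The order of 424 must divide φ(703) = φ(19·37) = (19−1)·(37−1) = 18·36 = 648 = 2^3 · 3^4.
Divisors of 648: 1, 2, 3, 4, 6, 8, 9, 12, 18, 24, 27, 36, 54, 72, 81, 108, 162, 216, 324, 648.
Test each divisor d:
424^1 ≡ 424 (mod 703)
424^2 ≡ 511 (mod 703)
424^3 ≡ 140 (mod 703)
424^4 ≡ 308 (mod 703)
424^6 ≡ 619 (mod 703)
424^8 ≡ 662 (mod 703)
424^9 ≡ 191 (mod 703)
424^12 ≡ 26 (mod 703)
424^18 ≡ 628 (mod 703)
424^24 ≡ 676 (mod 703)
424^27 ≡ 438 (mod 703)
424^36 ≡ 1 (mod 703) ✓
The order of 424 is 36, so the subgroup it generates has 36 elements.
[(Z/703Z)^× : ⟨424⟩] = 648/36 = 18.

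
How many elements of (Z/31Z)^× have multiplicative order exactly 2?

1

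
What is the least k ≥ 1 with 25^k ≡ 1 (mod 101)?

ord(25) | φ(101) = 101 − 1 = 100 = 2^2 · 5^2.
Divisors of 100: 1, 2, 4, 5, 10, 20, 25, 50, 100.
Test each divisor d:
25^1 ≡ 25 (mod 101)
25^2 ≡ 19 (mod 101)
25^4 ≡ 58 (mod 101)
25^5 ≡ 36 (mod 101)
25^10 ≡ 84 (mod 101)
25^20 ≡ 87 (mod 101)
25^25 ≡ 1 (mod 101) ✓
Therefore the multiplicative order of 25 modulo 101 is 25.

25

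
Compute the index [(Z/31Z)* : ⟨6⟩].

The order of 6 must divide φ(31) = 31 − 1 = 30 = 2 · 3 · 5.
Divisors of 30: 1, 2, 3, 5, 6, 10, 15, 30.
Test each divisor d:
6^1 ≡ 6 (mod 31)
6^2 ≡ 5 (mod 31)
6^3 ≡ 30 (mod 31)
6^5 ≡ 26 (mod 31)
6^6 ≡ 1 (mod 31) ✓
So ord_31(6) = 6, hence |⟨6⟩| = 6.
The index is φ(31) / ord(6) = 30 / 6 = 5.

5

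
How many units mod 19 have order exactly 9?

φ(19) = 19 − 1 = 18 = 2 · 3^2.
In a cyclic group of order 18, there are φ(d) elements of order d for each divisor d of 18, and zero for non-divisors.
9 = 3^2 divides 18, and φ(9) = 6.

6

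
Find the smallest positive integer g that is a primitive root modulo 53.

φ(53) = 53 − 1 = 52 = 2^2 · 13.
g is a primitive root iff g^(52/q) ≢ 1 (mod 53) for each prime q ∈ {2, 13}.
g = 2: 2^26 ≡ 52; 2^4 ≡ 16 — none is 1, so 2 is a primitive root.
The smallest primitive root modulo 53 is 2.

2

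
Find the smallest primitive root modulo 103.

φ(103) = 103 − 1 = 102 = 2 · 3 · 17.
g is a primitive root iff g^(102/q) ≢ 1 (mod 103) for each prime q ∈ {2, 3, 17}.
g = 2: 2^51 ≡ 1 — hits 1, so not a primitive root.
g = 3: 3^51 ≡ 102; 3^34 ≡ 1 — hits 1, so not a primitive root.
g = 4: 4^51 ≡ 1 — hits 1, so not a primitive root.
g = 5: 5^51 ≡ 102; 5^34 ≡ 56; 5^6 ≡ 72 — none is 1, so 5 is a primitive root.
Hence the least primitive root of 103 is 5.

5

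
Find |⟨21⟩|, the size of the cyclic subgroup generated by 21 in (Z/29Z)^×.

ord(21) | φ(29) = 29 − 1 = 28 = 2^2 · 7.
Divisors of 28: 1, 2, 4, 7, 14, 28.
Compute 21^d (mod 29) for the divisors d until we hit 1:
21^1 ≡ 21
21^2 ≡ 6
21^4 ≡ 7
21^7 ≡ 12
21^14 ≡ 28
21^28 ≡ 1
Hence ord(21) = 28.

28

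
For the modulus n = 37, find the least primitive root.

φ(37) = 37 − 1 = 36 = 2^2 · 3^2.
Test candidates g = 2, 3, … against the prime factors q ∈ {2, 3} of φ(37): g is a generator iff g^(36/q) ≢ 1 for every such q.
g = 2: 2^18 ≡ 36; 2^12 ≡ 26 — none is 1, so 2 is a primitive root.
So 2 is the smallest generator of (Z/37Z)^×.

2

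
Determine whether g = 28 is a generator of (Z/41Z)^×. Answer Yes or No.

φ(41) = 41 − 1 = 40 = 2^3 · 5.
An element g generates (Z/41Z)^× iff g^(40/q) ≢ 1 (mod 41) for each prime q ∈ {2, 5}.
28^20 ≡ 40 (mod 41)  [q = 2: ≢ 1 ✓]
28^8 ≡ 10 (mod 41)  [q = 5: ≢ 1 ✓]
None equal 1, so ord_41(28) = 40: 28 is a primitive root.

Yes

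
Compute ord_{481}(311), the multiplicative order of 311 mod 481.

36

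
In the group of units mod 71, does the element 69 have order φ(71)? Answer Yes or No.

Yes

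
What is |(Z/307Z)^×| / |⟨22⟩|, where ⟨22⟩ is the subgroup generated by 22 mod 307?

1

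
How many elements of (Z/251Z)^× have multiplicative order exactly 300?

0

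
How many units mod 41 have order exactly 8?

4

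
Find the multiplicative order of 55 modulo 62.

ord(55) | φ(62) = φ(2)·φ(31) = 1·30 = 30 = 2 · 3 · 5.
Divisors of 30: 1, 2, 3, 5, 6, 10, 15, 30.
Test each divisor d:
55^1 ≡ 55 (mod 62)
55^2 ≡ 49 (mod 62)
55^3 ≡ 29 (mod 62)
55^5 ≡ 57 (mod 62)
55^6 ≡ 35 (mod 62)
55^10 ≡ 25 (mod 62)
55^15 ≡ 61 (mod 62)
55^30 ≡ 1 (mod 62) ✓
Hence ord(55) = 30.

30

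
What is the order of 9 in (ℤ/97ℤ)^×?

By Lagrange's theorem, ord_97(9) divides φ(97) = 97 − 1 = 96 = 2^5 · 3.
Divisors of 96: 1, 2, 3, 4, 6, 8, 12, 16, 24, 32, 48, 96.
Compute 9^d (mod 97) for the divisors d until we hit 1:
9^1 ≡ 9 (mod 97)
9^2 ≡ 81 (mod 97)
9^3 ≡ 50 (mod 97)
9^4 ≡ 62 (mod 97)
9^6 ≡ 75 (mod 97)
9^8 ≡ 61 (mod 97)
9^12 ≡ 96 (mod 97)
9^16 ≡ 35 (mod 97)
9^24 ≡ 1 (mod 97) ✓
Therefore the multiplicative order of 9 modulo 97 is 24.

24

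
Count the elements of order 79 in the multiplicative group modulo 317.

78

φ(317) = 317 − 1 = 316 = 2^2 · 79.
In a cyclic group of order 316, there are φ(d) elements of order d for each divisor d of 316, and zero for non-divisors.
79 | 316, and φ(79) = 79 − 1 = 78.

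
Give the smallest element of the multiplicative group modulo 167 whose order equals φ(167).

5

φ(167) = 167 − 1 = 166 = 2 · 83.
Test candidates g = 2, 3, … against the prime factors q ∈ {2, 83} of φ(167): g is a generator iff g^(166/q) ≢ 1 for every such q.
g = 2: 2^83 ≡ 1 — hits 1, so not a primitive root.
g = 3: 3^83 ≡ 1 — hits 1, so not a primitive root.
g = 4: 4^83 ≡ 1 — hits 1, so not a primitive root.
g = 5: 5^83 ≡ 166; 5^2 ≡ 25 — none is 1, so 5 is a primitive root.
Hence the least primitive root of 167 is 5.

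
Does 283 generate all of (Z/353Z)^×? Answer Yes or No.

No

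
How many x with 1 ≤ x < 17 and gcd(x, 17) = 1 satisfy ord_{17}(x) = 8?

4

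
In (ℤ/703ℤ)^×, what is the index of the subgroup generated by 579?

ord(579) | φ(703) = φ(19·37) = (19−1)·(37−1) = 18·36 = 648 = 2^3 · 3^4.
Divisors of 648: 1, 2, 3, 4, 6, 8, 9, 12, 18, 24, 27, 36, 54, 72, 81, 108, 162, 216, 324, 648.
Compute 579^d (mod 703) for the divisors d until we hit 1:
579^1 ≡ 579
579^2 ≡ 613
579^3 ≡ 615
579^4 ≡ 367
579^6 ≡ 11
579^8 ≡ 416
579^9 ≡ 438
579^12 ≡ 121
579^18 ≡ 628
579^24 ≡ 581
579^27 ≡ 191
579^36 ≡ 1
Thus |⟨579⟩| = ord(579) = 36.
The index is φ(703) / ord(579) = 648 / 36 = 18.

18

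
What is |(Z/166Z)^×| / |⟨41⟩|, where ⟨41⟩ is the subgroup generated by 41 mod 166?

By Lagrange's theorem, ord_166(41) divides φ(166) = φ(2)·φ(83) = 1·82 = 82 = 2 · 41.
Divisors of 82: 1, 2, 41, 82.
Check 41^d mod 166 for each divisor in increasing order:
41^1 ≡ 41 (mod 166)
41^2 ≡ 21 (mod 166)
41^41 ≡ 1 (mod 166) ✓
The order of 41 is 41, so the subgroup it generates has 41 elements.
Index = |(Z/166Z)^×| / |⟨41⟩| = 82 / 41 = 2.

2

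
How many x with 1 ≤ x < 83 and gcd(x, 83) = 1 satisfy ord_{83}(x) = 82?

40

φ(83) = 83 − 1 = 82 = 2 · 41.
In a cyclic group of order 82, there are φ(d) elements of order d for each divisor d of 82, and zero for non-divisors.
82 = 2 · 41 divides 82, and φ(82) = 40.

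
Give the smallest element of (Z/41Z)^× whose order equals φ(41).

φ(41) = 41 − 1 = 40 = 2^3 · 5.
Test candidates g = 2, 3, … against the prime factors q ∈ {2, 5} of φ(41): g is a generator iff g^(40/q) ≢ 1 for every such q.
g = 2: 2^20 ≡ 1 — hits 1, so not a primitive root.
g = 3: 3^20 ≡ 40; 3^8 ≡ 1 — hits 1, so not a primitive root.
g = 4: 4^20 ≡ 1 — hits 1, so not a primitive root.
g = 5: 5^20 ≡ 1 — hits 1, so not a primitive root.
g = 6: 6^20 ≡ 40; 6^8 ≡ 10 — none is 1, so 6 is a primitive root.
So 6 is the smallest generator of (Z/41Z)^×.

6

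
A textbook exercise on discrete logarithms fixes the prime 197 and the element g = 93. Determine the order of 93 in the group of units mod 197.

By Lagrange's theorem, ord_197(93) divides φ(197) = 197 − 1 = 196 = 2^2 · 7^2.
Divisors of 196: 1, 2, 4, 7, 14, 28, 49, 98, 196.
Compute 93^d (mod 197) for the divisors d until we hit 1:
93^1 ≡ 93
93^2 ≡ 178
93^4 ≡ 164
93^7 ≡ 196
93^14 ≡ 1
The smallest such exponent is 14, so the order of 93 is 14.

14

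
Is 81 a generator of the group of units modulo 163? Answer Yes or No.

No

φ(163) = 163 − 1 = 162 = 2 · 3^4.
An element g generates (Z/163Z)^× iff g^(162/q) ≢ 1 (mod 163) for each prime q ∈ {2, 3}.
81^81 ≡ 1 (mod 163)  [q = 2: ≡ 1 ✗]
81^54 ≡ 58 (mod 163)  [q = 3: ≢ 1 ✓]
81^81 ≡ 1 shows ord(81) | 81, strictly less than φ(163); not a primitive root.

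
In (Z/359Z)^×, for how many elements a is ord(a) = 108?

φ(359) = 359 − 1 = 358 = 2 · 179.
In a cyclic group of order 358, there are φ(d) elements of order d for each divisor d of 358, and zero for non-divisors.
Here 358 is not a multiple of 108, so there are no elements of order 108.

0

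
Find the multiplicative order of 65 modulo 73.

ord(65) | φ(73) = 73 − 1 = 72 = 2^3 · 3^2.
Divisors of 72: 1, 2, 3, 4, 6, 8, 9, 12, 18, 24, 36, 72.
Test each divisor d:
65^1 ≡ 65 (mod 73)
65^2 ≡ 64 (mod 73)
65^3 ≡ 72 (mod 73)
65^4 ≡ 8 (mod 73)
65^6 ≡ 1 (mod 73) ✓
Therefore the multiplicative order of 65 modulo 73 is 6.

6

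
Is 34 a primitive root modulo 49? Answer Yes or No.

φ(49) = φ(7^2) = 7·(7−1) = 42 = 2 · 3 · 7.
34 is a primitive root mod 49 iff 34^(φ(49)/q) ≢ 1 for every prime q | φ(49), i.e. q ∈ {2, 3, 7}.
34^21 ≡ 48 (mod 49)  [q = 2: ≢ 1 ✓]
34^14 ≡ 1 (mod 49)  [q = 3: ≡ 1 ✗]
34^6 ≡ 36 (mod 49)  [q = 7: ≢ 1 ✓]
34^14 ≡ 1 shows ord(34) | 14, strictly less than φ(49); not a primitive root.

No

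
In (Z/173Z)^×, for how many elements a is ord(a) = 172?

84

φ(173) = 173 − 1 = 172 = 2^2 · 43.
Since (Z/173Z)^× is cyclic of order 172, the number of elements of order d is φ(d) when d | 172 and 0 otherwise.
172 = 2^2 · 43 divides 172, and φ(172) = 84.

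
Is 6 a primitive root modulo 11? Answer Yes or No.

Yes

φ(11) = 11 − 1 = 10 = 2 · 5.
An element g generates (Z/11Z)^× iff g^(10/q) ≢ 1 (mod 11) for each prime q ∈ {2, 5}.
6^5 ≡ 10 (mod 11)  [q = 2: ≢ 1 ✓]
6^2 ≡ 3 (mod 11)  [q = 5: ≢ 1 ✓]
Every test exponent gives a nontrivial residue, hence 6 generates the full group.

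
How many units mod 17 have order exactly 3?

φ(17) = 17 − 1 = 16 = 2^4.
Since (Z/17Z)^× is cyclic of order 16, the number of elements of order d is φ(d) when d | 16 and 0 otherwise.
3 does not divide 16, so no element of (Z/17Z)^× has order 3.

0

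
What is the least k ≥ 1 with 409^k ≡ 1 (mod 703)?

By Lagrange's theorem, ord_703(409) divides φ(703) = φ(19·37) = (19−1)·(37−1) = 18·36 = 648 = 2^3 · 3^4.
Divisors of 648: 1, 2, 3, 4, 6, 8, 9, 12, 18, 24, 27, 36, 54, 72, 81, 108, 162, 216, 324, 648.
Test each divisor d:
409^1 ≡ 409
409^2 ≡ 670
409^3 ≡ 563
409^4 ≡ 386
409^6 ≡ 619
409^8 ≡ 663
409^9 ≡ 512
409^12 ≡ 26
409^18 ≡ 628
409^24 ≡ 676
409^27 ≡ 265
409^36 ≡ 1
So ord_703(409) = 36.

36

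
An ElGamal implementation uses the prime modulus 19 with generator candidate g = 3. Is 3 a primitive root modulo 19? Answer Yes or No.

φ(19) = 19 − 1 = 18 = 2 · 3^2.
Test 3^(18/q) mod 19 for each prime factor q of 18:
3^9 ≡ 18 (mod 19)  [q = 2: ≢ 1 ✓]
3^6 ≡ 7 (mod 19)  [q = 3: ≢ 1 ✓]
None equal 1, so ord_19(3) = 18: 3 is a primitive root.

Yes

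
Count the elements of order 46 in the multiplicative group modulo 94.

22

φ(94) = φ(2)·φ(47) = 1·46 = 46 = 2 · 23.
(Z/94Z)^× is cyclic (|G| = 46); a cyclic group of order m has exactly φ(d) elements of each order d | m, and none otherwise.
46 = 2 · 23 divides 46, and φ(46) = 22.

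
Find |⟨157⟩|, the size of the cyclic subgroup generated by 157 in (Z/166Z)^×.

Since 157 ∈ (Z/166Z)^×, its order divides φ(166) = φ(2)·φ(83) = 1·82 = 82 = 2 · 41.
Divisors of 82: 1, 2, 41, 82.
Evaluate successive powers at the divisors of 82:
157^1 ≡ 157 (mod 166)
157^2 ≡ 81 (mod 166)
157^41 ≡ 165 (mod 166)
157^82 ≡ 1 (mod 166) ✓
The smallest such exponent is 82, so the order of 157 is 82.

82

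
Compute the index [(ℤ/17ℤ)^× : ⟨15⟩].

2

The order of 15 must divide φ(17) = 17 − 1 = 16 = 2^4.
Divisors of 16: 1, 2, 4, 8, 16.
Compute 15^d (mod 17) for the divisors d until we hit 1:
15^1 ≡ 15 (mod 17)
15^2 ≡ 4 (mod 17)
15^4 ≡ 16 (mod 17)
15^8 ≡ 1 (mod 17) ✓
Thus |⟨15⟩| = ord(15) = 8.
The index is φ(17) / ord(15) = 16 / 8 = 2.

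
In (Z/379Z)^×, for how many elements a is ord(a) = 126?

36

φ(379) = 379 − 1 = 378 = 2 · 3^3 · 7.
Since (Z/379Z)^× is cyclic of order 378, the number of elements of order d is φ(d) when d | 378 and 0 otherwise.
126 = 2 · 3^2 · 7 divides 378, and φ(126) = 36.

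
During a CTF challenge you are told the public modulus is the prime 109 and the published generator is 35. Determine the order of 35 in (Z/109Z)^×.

27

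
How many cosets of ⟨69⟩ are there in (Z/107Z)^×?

By Lagrange's theorem, ord_107(69) divides φ(107) = 107 − 1 = 106 = 2 · 53.
Divisors of 106: 1, 2, 53, 106.
Compute 69^d (mod 107) for the divisors d until we hit 1:
69^1 ≡ 69 (mod 107)
69^2 ≡ 53 (mod 107)
69^53 ≡ 1 (mod 107) ✓
So ord_107(69) = 53, hence |⟨69⟩| = 53.
The index is φ(107) / ord(69) = 106 / 53 = 2.

2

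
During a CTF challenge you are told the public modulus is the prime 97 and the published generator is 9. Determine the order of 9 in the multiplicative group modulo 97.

24

Since 9 ∈ (Z/97Z)^×, its order divides φ(97) = 97 − 1 = 96 = 2^5 · 3.
Divisors of 96: 1, 2, 3, 4, 6, 8, 12, 16, 24, 32, 48, 96.
Check 9^d mod 97 for each divisor in increasing order:
9^1 ≡ 9
9^2 ≡ 81
9^3 ≡ 50
9^4 ≡ 62
9^6 ≡ 75
9^8 ≡ 61
9^12 ≡ 96
9^16 ≡ 35
9^24 ≡ 1
Therefore the multiplicative order of 9 modulo 97 is 24.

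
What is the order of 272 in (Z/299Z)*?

22

ord(272) | φ(299) = φ(13·23) = (13−1)·(23−1) = 12·22 = 264 = 2^3 · 3 · 11.
Divisors of 264: 1, 2, 3, 4, 6, 8, 11, 12, 22, 24, 33, 44, 66, 88, 132, 264.
Test each divisor d:
272^1 ≡ 272 (mod 299)
272^2 ≡ 131 (mod 299)
272^3 ≡ 51 (mod 299)
272^4 ≡ 118 (mod 299)
272^6 ≡ 209 (mod 299)
272^8 ≡ 170 (mod 299)
272^11 ≡ 298 (mod 299)
272^12 ≡ 27 (mod 299)
272^22 ≡ 1 (mod 299) ✓
Hence ord(272) = 22.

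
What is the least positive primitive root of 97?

5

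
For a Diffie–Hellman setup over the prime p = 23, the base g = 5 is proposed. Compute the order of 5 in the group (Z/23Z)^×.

22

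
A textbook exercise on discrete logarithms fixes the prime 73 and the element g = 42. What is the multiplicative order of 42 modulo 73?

The order of 42 must divide φ(73) = 73 − 1 = 72 = 2^3 · 3^2.
Divisors of 72: 1, 2, 3, 4, 6, 8, 9, 12, 18, 24, 36, 72.
Check 42^d mod 73 for each divisor in increasing order:
42^1 ≡ 42 (mod 73)
42^2 ≡ 12 (mod 73)
42^3 ≡ 66 (mod 73)
42^4 ≡ 71 (mod 73)
42^6 ≡ 49 (mod 73)
42^8 ≡ 4 (mod 73)
42^9 ≡ 22 (mod 73)
42^12 ≡ 65 (mod 73)
42^18 ≡ 46 (mod 73)
42^24 ≡ 64 (mod 73)
42^36 ≡ 72 (mod 73)
42^72 ≡ 1 (mod 73) ✓
Hence ord(42) = 72.

72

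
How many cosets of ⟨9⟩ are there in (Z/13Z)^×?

4

Since 9 ∈ (Z/13Z)^×, its order divides φ(13) = 13 − 1 = 12 = 2^2 · 3.
Divisors of 12: 1, 2, 3, 4, 6, 12.
Evaluate successive powers at the divisors of 12:
9^1 ≡ 9
9^2 ≡ 3
9^3 ≡ 1
Thus |⟨9⟩| = ord(9) = 3.
Index = |(Z/13Z)^×| / |⟨9⟩| = 12 / 3 = 4.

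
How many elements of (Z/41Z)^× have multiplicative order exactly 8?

4

φ(41) = 41 − 1 = 40 = 2^3 · 5.
Since (Z/41Z)^× is cyclic of order 40, the number of elements of order d is φ(d) when d | 40 and 0 otherwise.
8 = 2^3 divides 40, and φ(8) = 4.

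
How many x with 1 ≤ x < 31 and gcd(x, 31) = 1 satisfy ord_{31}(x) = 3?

2

φ(31) = 31 − 1 = 30 = 2 · 3 · 5.
In a cyclic group of order 30, there are φ(d) elements of order d for each divisor d of 30, and zero for non-divisors.
3 | 30, and φ(3) = 3 − 1 = 2.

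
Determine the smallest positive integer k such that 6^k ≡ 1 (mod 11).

10

The order of 6 must divide φ(11) = 11 − 1 = 10 = 2 · 5.
Divisors of 10: 1, 2, 5, 10.
Test each divisor d:
6^1 ≡ 6
6^2 ≡ 3
6^5 ≡ 10
6^10 ≡ 1
So ord_11(6) = 10.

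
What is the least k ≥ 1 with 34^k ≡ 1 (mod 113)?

112

Since 34 ∈ (Z/113Z)^×, its order divides φ(113) = 113 − 1 = 112 = 2^4 · 7.
Divisors of 112: 1, 2, 4, 7, 8, 14, 16, 28, 56, 112.
Check 34^d mod 113 for each divisor in increasing order:
34^1 ≡ 34 (mod 113)
34^2 ≡ 26 (mod 113)
34^4 ≡ 111 (mod 113)
34^7 ≡ 40 (mod 113)
34^8 ≡ 4 (mod 113)
34^14 ≡ 18 (mod 113)
34^16 ≡ 16 (mod 113)
34^28 ≡ 98 (mod 113)
34^56 ≡ 112 (mod 113)
34^112 ≡ 1 (mod 113) ✓
So ord_113(34) = 112.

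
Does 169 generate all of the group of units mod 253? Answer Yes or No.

No

253 = 11 · 23 is a product of two distinct odd primes, so (Z/253Z)^× ≅ (Z/11Z)^× × (Z/23Z)^× is not cyclic.
No primitive root modulo 253 exists; in particular 169 is not one.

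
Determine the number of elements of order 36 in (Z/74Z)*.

12

φ(74) = φ(2)·φ(37) = 1·36 = 36 = 2^2 · 3^2.
Since (Z/74Z)^× is cyclic of order 36, the number of elements of order d is φ(d) when d | 36 and 0 otherwise.
36 = 2^2 · 3^2 divides 36, and φ(36) = 12.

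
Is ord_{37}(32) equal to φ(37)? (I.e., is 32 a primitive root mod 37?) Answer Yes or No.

φ(37) = 37 − 1 = 36 = 2^2 · 3^2.
Test 32^(36/q) mod 37 for each prime factor q of 36:
32^18 ≡ 36 (mod 37)  [q = 2: ≢ 1 ✓]
32^12 ≡ 10 (mod 37)  [q = 3: ≢ 1 ✓]
None equal 1, so ord_37(32) = 36: 32 is a primitive root.

Yes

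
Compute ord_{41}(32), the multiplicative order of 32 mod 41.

The order of 32 must divide φ(41) = 41 − 1 = 40 = 2^3 · 5.
Divisors of 40: 1, 2, 4, 5, 8, 10, 20, 40.
Test each divisor d:
32^1 ≡ 32 (mod 41)
32^2 ≡ 40 (mod 41)
32^4 ≡ 1 (mod 41) ✓
Therefore the multiplicative order of 32 modulo 41 is 4.

4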